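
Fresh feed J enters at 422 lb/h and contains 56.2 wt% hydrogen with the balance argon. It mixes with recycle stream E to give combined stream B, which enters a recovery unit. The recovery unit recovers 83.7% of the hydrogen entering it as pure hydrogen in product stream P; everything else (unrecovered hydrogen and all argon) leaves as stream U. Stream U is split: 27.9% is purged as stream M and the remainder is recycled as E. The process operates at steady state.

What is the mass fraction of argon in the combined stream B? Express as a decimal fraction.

argon enters only via J and leaves only via the purge: 422×0.438 = 0.279×(argon in U), and the recovery unit passes all argon, so argon in B = argon in U = 662.49 lb/h.
hydrogen in B: m_A = 422×0.562 + (1−0.279)·(1−0.837)·m_A, so m_A = 237.16/0.8825 = 268.75 lb/h.
B = 268.75 + 662.49 = 931.24 lb/h.
argon fraction in B = 662.49/931.24 = 0.711.

0.711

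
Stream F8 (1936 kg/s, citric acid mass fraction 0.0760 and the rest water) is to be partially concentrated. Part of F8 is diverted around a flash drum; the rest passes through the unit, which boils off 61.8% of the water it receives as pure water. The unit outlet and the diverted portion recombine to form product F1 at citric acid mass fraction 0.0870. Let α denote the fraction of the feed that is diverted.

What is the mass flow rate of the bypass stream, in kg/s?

1507 kg/s

All 1936×0.076 = 147.14 kg/s of citric acid reaches F1, so F1 = 147.14/0.087 = 1691.2 kg/s and vapour = 244.78 kg/s.
The evaporator receives (1−α)·1936 of feed at 0.924 water and removes 0.618 of that water:
0.618×0.924×(1−α)×1936 = 244.78
(1−α) = 244.78/1105.5 = 0.2214;  α = 0.7786.
Bypass flow = 0.7786×1936 = 1507.3 kg/s.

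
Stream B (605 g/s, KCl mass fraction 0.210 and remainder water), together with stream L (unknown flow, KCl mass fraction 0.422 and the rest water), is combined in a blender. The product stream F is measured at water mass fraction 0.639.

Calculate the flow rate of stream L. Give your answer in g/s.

Let L be the unknown flow. Total out = 605 + L.
water balance: 477.95 + 0.578·L = 0.639·(605 + L)
(0.578 − 0.639)·L = 0.639×605 − 477.95 = -91.355
L = -91.355 / -0.061 = 1497.6 g/s

1498 g/s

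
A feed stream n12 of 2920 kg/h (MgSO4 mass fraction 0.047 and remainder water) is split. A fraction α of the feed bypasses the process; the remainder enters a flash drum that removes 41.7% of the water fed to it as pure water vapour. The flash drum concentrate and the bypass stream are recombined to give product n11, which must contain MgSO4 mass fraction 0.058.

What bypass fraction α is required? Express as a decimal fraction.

All 2920×0.047 = 137.24 kg/h of MgSO4 reaches n11, so n11 = 137.24/0.058 = 2366.2 kg/h and vapour = 553.79 kg/h.
The evaporator receives (1−α)·2920 of feed at 0.953 water and removes 0.417 of that water:
0.417×0.953×(1−α)×2920 = 553.79
(1−α) = 553.79/1160.4 = 0.4772;  α = 0.5228.

0.523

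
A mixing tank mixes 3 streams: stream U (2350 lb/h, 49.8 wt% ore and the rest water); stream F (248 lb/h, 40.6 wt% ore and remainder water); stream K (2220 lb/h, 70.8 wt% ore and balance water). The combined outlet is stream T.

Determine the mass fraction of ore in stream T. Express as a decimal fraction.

0.590

Total flow out = 2350 + 248 + 2220 = 4818 lb/h.
ore in = 2350×0.498 + 248×0.406 + 2220×0.708 = 2842.7 lb/h.
ore mass fraction in T = 2842.7/4818 = 0.590.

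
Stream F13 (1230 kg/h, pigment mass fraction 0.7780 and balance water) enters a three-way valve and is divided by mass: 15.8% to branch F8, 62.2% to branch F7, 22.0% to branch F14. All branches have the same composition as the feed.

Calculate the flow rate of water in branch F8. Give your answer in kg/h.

43.14 kg/h

Branch F8 total = 0.158×1230 = 194.34 kg/h.
water in F8 = 0.222×194.34 = 43.143 kg/h.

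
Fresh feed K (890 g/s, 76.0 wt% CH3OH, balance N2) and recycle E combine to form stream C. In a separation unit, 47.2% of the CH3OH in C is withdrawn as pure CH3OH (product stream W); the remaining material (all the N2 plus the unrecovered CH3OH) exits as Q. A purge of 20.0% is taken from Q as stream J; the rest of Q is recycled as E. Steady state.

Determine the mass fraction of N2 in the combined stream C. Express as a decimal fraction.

N2 enters only via K and leaves only via the purge: 890×0.240 = 0.200×(N2 in Q), and the separation unit passes all N2, so N2 in C = N2 in Q = 1068 g/s.
CH3OH in C: m_A = 890×0.760 + (1−0.200)·(1−0.472)·m_A, so m_A = 676.4/0.5776 = 1171.1 g/s.
C = 1171.1 + 1068 = 2239.1 g/s.
N2 fraction in C = 1068/2239.1 = 0.4770.

0.4770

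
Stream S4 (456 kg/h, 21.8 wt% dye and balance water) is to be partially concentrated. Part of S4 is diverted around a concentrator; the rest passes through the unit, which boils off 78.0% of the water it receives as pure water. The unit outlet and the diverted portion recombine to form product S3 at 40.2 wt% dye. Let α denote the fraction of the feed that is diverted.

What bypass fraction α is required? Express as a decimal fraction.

0.250

All 456×0.218 = 99.408 kg/h of dye reaches S3, so S3 = 99.408/0.402 = 247.28 kg/h and vapour = 208.72 kg/h.
The evaporator receives (1−α)·456 of feed at 0.782 water and removes 0.780 of that water:
0.780×0.782×(1−α)×456 = 208.72
(1−α) = 208.72/278.14 = 0.7504;  α = 0.2496.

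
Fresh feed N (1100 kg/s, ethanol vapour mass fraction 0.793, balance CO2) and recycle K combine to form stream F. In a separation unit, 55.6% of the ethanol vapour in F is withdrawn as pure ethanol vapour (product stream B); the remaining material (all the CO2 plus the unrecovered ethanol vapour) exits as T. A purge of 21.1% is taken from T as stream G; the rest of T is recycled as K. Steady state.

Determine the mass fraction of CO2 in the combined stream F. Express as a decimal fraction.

0.446

CO2 enters only via N and leaves only via the purge: 1100×0.207 = 0.211×(CO2 in T), and the separation unit passes all CO2, so CO2 in F = CO2 in T = 1079.1 kg/s.
ethanol vapour in F: m_A = 1100×0.793 + (1−0.211)·(1−0.556)·m_A, so m_A = 872.3/0.6497 = 1342.7 kg/s.
F = 1342.7 + 1079.1 = 2421.8 kg/s.
CO2 fraction in F = 1079.1/2421.8 = 0.446.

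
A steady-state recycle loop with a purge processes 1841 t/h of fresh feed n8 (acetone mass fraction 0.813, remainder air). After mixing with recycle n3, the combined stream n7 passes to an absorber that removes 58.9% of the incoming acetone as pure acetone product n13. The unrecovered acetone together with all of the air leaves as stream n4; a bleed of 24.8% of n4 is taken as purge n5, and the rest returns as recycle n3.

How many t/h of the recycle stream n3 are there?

1713 t/h

air enters only via n8 and leaves only via the purge: 1841×0.187 = 0.248×(air in n4), and the absorber passes all air, so air in n7 = air in n4 = 1388.2 t/h.
acetone in n7: m_A = 1841×0.813 + (1−0.248)·(1−0.589)·m_A, so m_A = 1496.7/0.6909 = 2166.3 t/h.
n4 = (1−0.589)×2166.3 + 1388.2 = 2278.5 t/h.
Recycle n3 = (1−0.248)×2278.5 = 1713.4 t/h.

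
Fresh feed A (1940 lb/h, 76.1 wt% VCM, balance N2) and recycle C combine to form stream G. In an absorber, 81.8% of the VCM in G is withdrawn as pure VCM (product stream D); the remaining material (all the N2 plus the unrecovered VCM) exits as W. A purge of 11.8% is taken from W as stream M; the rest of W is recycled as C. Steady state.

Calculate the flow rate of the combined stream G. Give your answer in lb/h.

N2 enters only via A and leaves only via the purge: 1940×0.239 = 0.118×(N2 in W), and the absorber passes all N2, so N2 in G = N2 in W = 3929.3 lb/h.
VCM in G: m_A = 1940×0.761 + (1−0.118)·(1−0.818)·m_A, so m_A = 1476.3/0.8395 = 1758.6 lb/h.
G = 1758.6 + 3929.3 = 5688 lb/h.

5688 lb/h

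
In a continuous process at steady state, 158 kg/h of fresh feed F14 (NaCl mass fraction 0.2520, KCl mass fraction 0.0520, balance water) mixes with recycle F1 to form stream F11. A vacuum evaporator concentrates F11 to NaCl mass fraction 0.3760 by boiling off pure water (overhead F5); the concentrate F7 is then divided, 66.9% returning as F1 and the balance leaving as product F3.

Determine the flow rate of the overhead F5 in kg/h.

52.11 kg/h

Overall NaCl balance (none leaves overhead): NaCl in fresh feed = NaCl in product, i.e. 158×0.252 = (1−0.669)·F7·0.376.
F7 = 39.816/(0.376×0.331) = 319.92 kg/h.
Recycle F1 = 0.669×319.92 = 214.03 kg/h.
Combined feed F11 = 158 + 214.03 = 372.03 kg/h.
Overhead F5 = F11 − F7 = 372.03 − 319.92 = 52.106 kg/h.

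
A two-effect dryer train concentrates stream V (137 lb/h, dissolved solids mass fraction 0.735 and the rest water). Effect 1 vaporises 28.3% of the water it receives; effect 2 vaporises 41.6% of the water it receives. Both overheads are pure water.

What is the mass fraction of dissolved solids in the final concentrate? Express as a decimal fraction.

water in feed = 137×0.265 = 36.305 lb/h.
After stage 1: water left = (1−0.283)×36.305 = 26.031; stream total = 126.73 lb/h.
After stage 2: water left = (1−0.416)×26.031 = 15.202; final concentrate = 115.9 lb/h.
dissolved solids fraction = 100.69/115.9 = 0.869.

0.869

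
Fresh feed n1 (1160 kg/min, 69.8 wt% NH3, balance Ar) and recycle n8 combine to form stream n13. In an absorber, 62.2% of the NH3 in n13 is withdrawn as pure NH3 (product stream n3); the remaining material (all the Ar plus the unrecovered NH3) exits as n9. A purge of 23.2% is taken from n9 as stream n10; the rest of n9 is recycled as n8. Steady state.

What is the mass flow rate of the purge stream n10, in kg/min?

Ar enters only via n1 and leaves only via the purge: 1160×0.302 = 0.232×(Ar in n9), and the absorber passes all Ar, so Ar in n13 = Ar in n9 = 1510 kg/min.
NH3 in n13: m_A = 1160×0.698 + (1−0.232)·(1−0.622)·m_A, so m_A = 809.68/0.7097 = 1140.9 kg/min.
n9 = (1−0.622)×1140.9 + 1510 = 1941.3 kg/min.
Purge n10 = 0.232×1941.3 = 450.37 kg/min.

450.4 kg/min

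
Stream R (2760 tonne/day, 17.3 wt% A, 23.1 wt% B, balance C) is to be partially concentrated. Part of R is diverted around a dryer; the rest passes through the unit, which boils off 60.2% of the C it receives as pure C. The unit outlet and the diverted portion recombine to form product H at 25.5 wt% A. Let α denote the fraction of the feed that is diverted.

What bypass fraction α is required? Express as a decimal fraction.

All 2760×0.173 = 477.48 tonne/day of A reaches H, so H = 477.48/0.255 = 1872.5 tonne/day and vapour = 887.53 tonne/day.
The evaporator receives (1−α)·2760 of feed at 0.596 C and removes 0.602 of that C:
0.602×0.596×(1−α)×2760 = 887.53
(1−α) = 887.53/990.27 = 0.8963;  α = 0.1037.

0.104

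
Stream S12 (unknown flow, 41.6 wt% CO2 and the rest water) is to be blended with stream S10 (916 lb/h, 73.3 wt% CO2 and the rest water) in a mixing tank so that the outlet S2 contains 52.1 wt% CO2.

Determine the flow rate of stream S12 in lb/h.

Let S12 be the unknown flow. Total out = 916 + S12.
CO2 balance: 671.43 + 0.416·S12 = 0.521·(916 + S12)
(0.416 − 0.521)·S12 = 0.521×916 − 671.43 = -194.19
S12 = -194.19 / -0.105 = 1849.4 lb/h

1849 lb/h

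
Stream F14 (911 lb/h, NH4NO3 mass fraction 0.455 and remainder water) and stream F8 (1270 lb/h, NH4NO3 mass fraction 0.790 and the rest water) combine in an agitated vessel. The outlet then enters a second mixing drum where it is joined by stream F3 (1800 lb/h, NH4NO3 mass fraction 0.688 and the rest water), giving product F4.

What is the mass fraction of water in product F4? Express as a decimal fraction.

Overall, product flow = 3981 lb/h.
water in = 911×0.545 + 1270×0.210 + 1800×0.312 = 1324.8 lb/h.
water fraction in F4 = 0.333.

0.333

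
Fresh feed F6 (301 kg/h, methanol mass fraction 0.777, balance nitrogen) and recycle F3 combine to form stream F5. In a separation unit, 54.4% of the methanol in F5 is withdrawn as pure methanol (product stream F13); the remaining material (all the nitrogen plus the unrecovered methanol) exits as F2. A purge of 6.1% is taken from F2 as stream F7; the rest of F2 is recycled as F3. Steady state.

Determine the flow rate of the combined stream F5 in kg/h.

nitrogen enters only via F6 and leaves only via the purge: 301×0.223 = 0.061×(nitrogen in F2), and the separation unit passes all nitrogen, so nitrogen in F5 = nitrogen in F2 = 1100.4 kg/h.
methanol in F5: m_A = 301×0.777 + (1−0.061)·(1−0.544)·m_A, so m_A = 233.88/0.5718 = 409.01 kg/h.
F5 = 409.01 + 1100.4 = 1509.4 kg/h.

1509 kg/h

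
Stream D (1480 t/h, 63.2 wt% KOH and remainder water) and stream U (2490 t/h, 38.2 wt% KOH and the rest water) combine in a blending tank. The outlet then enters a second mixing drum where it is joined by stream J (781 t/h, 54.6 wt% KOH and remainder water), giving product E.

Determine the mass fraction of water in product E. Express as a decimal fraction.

Overall, product flow = 4751 t/h.
water in = 1480×0.368 + 2490×0.618 + 781×0.454 = 2438 t/h.
water fraction in E = 0.513.

0.513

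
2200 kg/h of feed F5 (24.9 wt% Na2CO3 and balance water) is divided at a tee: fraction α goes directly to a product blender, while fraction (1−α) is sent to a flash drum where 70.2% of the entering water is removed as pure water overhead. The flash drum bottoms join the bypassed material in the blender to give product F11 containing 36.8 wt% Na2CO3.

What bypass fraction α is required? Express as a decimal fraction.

All 2200×0.249 = 547.8 kg/h of Na2CO3 reaches F11, so F11 = 547.8/0.368 = 1488.6 kg/h and vapour = 711.41 kg/h.
The evaporator receives (1−α)·2200 of feed at 0.751 water and removes 0.702 of that water:
0.702×0.751×(1−α)×2200 = 711.41
(1−α) = 711.41/1159.8 = 0.6134;  α = 0.3866.

0.387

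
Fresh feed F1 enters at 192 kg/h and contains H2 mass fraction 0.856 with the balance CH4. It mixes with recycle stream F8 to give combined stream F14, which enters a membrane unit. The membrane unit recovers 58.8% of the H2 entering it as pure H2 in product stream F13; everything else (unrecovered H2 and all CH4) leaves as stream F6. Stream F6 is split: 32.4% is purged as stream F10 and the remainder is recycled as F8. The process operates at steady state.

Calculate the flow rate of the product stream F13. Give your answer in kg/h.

H2 in F14: m_A = 192×0.856 + (1−0.324)·(1−0.588)·m_A, so m_A = 164.35/0.7215 = 227.8 kg/h.
Product F13 = 0.588×227.8 = 133.94 kg/h.

133.9 kg/h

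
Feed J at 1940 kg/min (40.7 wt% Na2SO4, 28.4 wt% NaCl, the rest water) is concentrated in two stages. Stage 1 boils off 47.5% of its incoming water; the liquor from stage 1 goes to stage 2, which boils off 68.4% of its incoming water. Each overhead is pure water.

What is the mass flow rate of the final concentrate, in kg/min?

1440 kg/min

water in feed = 1940×0.309 = 599.46 kg/min.
After stage 1: water left = (1−0.475)×599.46 = 314.72; stream total = 1655.3 kg/min.
After stage 2: water left = (1−0.684)×314.72 = 99.45; final concentrate = 1440 kg/min.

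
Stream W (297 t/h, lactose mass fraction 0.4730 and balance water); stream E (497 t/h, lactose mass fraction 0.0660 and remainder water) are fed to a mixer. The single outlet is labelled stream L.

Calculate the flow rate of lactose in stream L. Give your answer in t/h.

lactose out = lactose in = 297×0.473 + 497×0.066 = 173.28 t/h.

173.3 t/h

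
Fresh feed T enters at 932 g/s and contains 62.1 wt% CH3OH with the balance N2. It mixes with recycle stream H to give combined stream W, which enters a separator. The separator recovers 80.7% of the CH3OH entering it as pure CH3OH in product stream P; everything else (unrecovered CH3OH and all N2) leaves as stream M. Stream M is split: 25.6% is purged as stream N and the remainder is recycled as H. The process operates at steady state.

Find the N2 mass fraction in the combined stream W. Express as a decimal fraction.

0.671

N2 enters only via T and leaves only via the purge: 932×0.379 = 0.256×(N2 in M), and the separator passes all N2, so N2 in W = N2 in M = 1379.8 g/s.
CH3OH in W: m_A = 932×0.621 + (1−0.256)·(1−0.807)·m_A, so m_A = 578.77/0.8564 = 675.81 g/s.
W = 675.81 + 1379.8 = 2055.6 g/s.
N2 fraction in W = 1379.8/2055.6 = 0.671.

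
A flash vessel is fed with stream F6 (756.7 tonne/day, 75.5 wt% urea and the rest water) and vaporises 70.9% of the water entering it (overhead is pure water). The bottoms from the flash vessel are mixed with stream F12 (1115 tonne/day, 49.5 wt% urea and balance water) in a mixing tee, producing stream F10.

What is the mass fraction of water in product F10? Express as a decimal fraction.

0.355

Vapour removed = 0.709×0.245×756.7 = 131.44 tonne/day; concentrate = 625.26 tonne/day.
water reaching the mixer = 53.949 (from concentrate) + 1115×0.505 = 617.02 tonne/day.
Product flow = 625.26 + 1115 = 1740.3 tonne/day; water fraction = 0.355.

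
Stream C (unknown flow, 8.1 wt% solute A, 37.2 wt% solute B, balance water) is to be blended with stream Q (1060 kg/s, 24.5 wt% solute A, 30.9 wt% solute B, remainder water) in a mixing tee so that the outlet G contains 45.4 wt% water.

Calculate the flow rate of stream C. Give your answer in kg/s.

Let C be the unknown flow. Total out = 1060 + C.
water balance: 472.76 + 0.547·C = 0.454·(1060 + C)
(0.547 − 0.454)·C = 0.454×1060 − 472.76 = 8.48
C = 8.48 / 0.093 = 91.183 kg/s

91.18 kg/s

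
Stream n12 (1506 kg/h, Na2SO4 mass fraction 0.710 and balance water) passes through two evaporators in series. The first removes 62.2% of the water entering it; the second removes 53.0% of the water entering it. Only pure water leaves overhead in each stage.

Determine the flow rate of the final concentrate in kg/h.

water in feed = 1506×0.290 = 436.74 kg/h.
After stage 1: water left = (1−0.622)×436.74 = 165.09; stream total = 1234.3 kg/h.
After stage 2: water left = (1−0.530)×165.09 = 77.591; final concentrate = 1146.9 kg/h.

1147 kg/h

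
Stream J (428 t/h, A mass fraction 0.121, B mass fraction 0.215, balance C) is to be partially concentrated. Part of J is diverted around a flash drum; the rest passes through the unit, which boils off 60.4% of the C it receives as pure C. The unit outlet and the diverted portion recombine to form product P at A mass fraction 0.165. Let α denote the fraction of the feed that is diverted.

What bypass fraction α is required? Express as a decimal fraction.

All 428×0.121 = 51.788 t/h of A reaches P, so P = 51.788/0.165 = 313.87 t/h and vapour = 114.13 t/h.
The evaporator receives (1−α)·428 of feed at 0.664 C and removes 0.604 of that C:
0.604×0.664×(1−α)×428 = 114.13
(1−α) = 114.13/171.65 = 0.6649;  α = 0.3351.

0.335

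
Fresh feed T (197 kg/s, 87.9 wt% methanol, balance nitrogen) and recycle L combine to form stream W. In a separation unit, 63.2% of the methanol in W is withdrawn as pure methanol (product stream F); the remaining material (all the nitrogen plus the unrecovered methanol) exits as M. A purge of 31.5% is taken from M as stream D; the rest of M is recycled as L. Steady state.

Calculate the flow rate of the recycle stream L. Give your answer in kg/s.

nitrogen enters only via T and leaves only via the purge: 197×0.121 = 0.315×(nitrogen in M), and the separation unit passes all nitrogen, so nitrogen in W = nitrogen in M = 75.673 kg/s.
methanol in W: m_A = 197×0.879 + (1−0.315)·(1−0.632)·m_A, so m_A = 173.16/0.7479 = 231.53 kg/s.
M = (1−0.632)×231.53 + 75.673 = 160.87 kg/s.
Recycle L = (1−0.315)×160.87 = 110.2 kg/s.

110.2 kg/s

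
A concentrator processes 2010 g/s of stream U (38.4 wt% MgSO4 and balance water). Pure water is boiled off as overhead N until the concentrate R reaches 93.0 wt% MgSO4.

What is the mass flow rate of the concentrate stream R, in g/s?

MgSO4 is conserved: 2010×0.384 = 771.84 g/s all reports to the concentrate.
Concentrate = 771.84/(target fraction) = 829.94 g/s.

829.9 g/s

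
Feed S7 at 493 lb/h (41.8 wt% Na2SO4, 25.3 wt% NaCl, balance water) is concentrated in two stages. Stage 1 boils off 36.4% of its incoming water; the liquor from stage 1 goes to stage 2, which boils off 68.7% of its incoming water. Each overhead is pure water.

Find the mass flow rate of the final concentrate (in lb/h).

water in feed = 493×0.329 = 162.2 lb/h.
After stage 1: water left = (1−0.364)×162.2 = 103.16; stream total = 433.96 lb/h.
After stage 2: water left = (1−0.687)×103.16 = 32.288; final concentrate = 363.09 lb/h.

363.1 lb/h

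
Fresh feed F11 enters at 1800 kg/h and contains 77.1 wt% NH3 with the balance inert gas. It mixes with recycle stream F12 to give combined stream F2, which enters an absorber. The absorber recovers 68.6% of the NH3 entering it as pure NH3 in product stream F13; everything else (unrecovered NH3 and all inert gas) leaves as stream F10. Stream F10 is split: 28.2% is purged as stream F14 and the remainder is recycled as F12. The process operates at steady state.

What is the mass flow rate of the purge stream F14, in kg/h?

inert gas enters only via F11 and leaves only via the purge: 1800×0.229 = 0.282×(inert gas in F10), and the absorber passes all inert gas, so inert gas in F2 = inert gas in F10 = 1461.7 kg/h.
NH3 in F2: m_A = 1800×0.771 + (1−0.282)·(1−0.686)·m_A, so m_A = 1387.8/0.7745 = 1791.8 kg/h.
F10 = (1−0.686)×1791.8 + 1461.7 = 2024.3 kg/h.
Purge F14 = 0.282×2024.3 = 570.86 kg/h.

570.9 kg/h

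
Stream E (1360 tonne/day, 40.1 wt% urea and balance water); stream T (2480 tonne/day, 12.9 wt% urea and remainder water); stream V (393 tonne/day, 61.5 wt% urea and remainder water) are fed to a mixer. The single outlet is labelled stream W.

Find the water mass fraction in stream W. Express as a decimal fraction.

0.738

Total flow out = 1360 + 2480 + 393 = 4233 tonne/day.
water in = 1360×0.599 + 2480×0.871 + 393×0.385 = 3126 tonne/day.
water mass fraction in W = 3126/4233 = 0.738.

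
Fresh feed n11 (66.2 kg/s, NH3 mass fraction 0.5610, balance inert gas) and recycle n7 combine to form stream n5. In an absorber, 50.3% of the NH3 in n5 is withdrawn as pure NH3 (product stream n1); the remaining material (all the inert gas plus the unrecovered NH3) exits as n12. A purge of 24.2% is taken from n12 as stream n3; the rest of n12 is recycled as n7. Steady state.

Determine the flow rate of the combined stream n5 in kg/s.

inert gas enters only via n11 and leaves only via the purge: 66.2×0.439 = 0.242×(inert gas in n12), and the absorber passes all inert gas, so inert gas in n5 = inert gas in n12 = 120.09 kg/s.
NH3 in n5: m_A = 66.2×0.561 + (1−0.242)·(1−0.503)·m_A, so m_A = 37.138/0.6233 = 59.586 kg/s.
n5 = 59.586 + 120.09 = 179.68 kg/s.

179.7 kg/s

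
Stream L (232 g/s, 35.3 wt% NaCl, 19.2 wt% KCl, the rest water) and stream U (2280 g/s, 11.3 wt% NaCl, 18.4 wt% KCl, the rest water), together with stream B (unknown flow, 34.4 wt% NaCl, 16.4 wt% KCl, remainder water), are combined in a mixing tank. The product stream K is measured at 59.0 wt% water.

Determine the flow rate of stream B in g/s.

Let B be the unknown flow. Total out = 2512 + B.
water balance: 1708.4 + 0.492·B = 0.590·(2512 + B)
(0.492 − 0.590)·B = 0.590×2512 − 1708.4 = -226.32
B = -226.32 / -0.098 = 2309.4 g/s

2309 g/s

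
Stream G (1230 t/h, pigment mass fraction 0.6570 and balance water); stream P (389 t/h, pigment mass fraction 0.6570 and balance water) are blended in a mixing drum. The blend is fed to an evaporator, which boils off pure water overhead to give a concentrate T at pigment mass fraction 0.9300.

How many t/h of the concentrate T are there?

pigment entering = 1230×0.657 + 389×0.657 = 1063.7 t/h.
All pigment reports to T, so T = 1063.7/0.930 = 1143.7 t/h.

1144 t/h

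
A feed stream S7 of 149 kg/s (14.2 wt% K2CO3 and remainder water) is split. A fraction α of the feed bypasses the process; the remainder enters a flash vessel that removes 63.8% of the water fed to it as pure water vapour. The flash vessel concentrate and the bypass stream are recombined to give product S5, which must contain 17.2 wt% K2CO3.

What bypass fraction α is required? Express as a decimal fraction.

0.681

All 149×0.142 = 21.158 kg/s of K2CO3 reaches S5, so S5 = 21.158/0.172 = 123.01 kg/s and vapour = 25.988 kg/s.
The evaporator receives (1−α)·149 of feed at 0.858 water and removes 0.638 of that water:
0.638×0.858×(1−α)×149 = 25.988
(1−α) = 25.988/81.563 = 0.3186;  α = 0.6814.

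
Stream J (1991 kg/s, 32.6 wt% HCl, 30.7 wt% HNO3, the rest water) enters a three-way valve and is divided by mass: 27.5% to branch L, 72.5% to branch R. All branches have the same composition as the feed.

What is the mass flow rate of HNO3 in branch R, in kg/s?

443.1 kg/s

Branch R total = 0.725×1991 = 1443.5 kg/s.
HNO3 in R = 0.307×1443.5 = 443.15 kg/s.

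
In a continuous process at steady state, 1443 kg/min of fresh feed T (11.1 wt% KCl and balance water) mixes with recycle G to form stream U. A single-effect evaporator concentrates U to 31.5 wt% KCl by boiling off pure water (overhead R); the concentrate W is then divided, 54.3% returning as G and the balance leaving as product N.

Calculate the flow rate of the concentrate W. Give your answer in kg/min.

1113 kg/min

Overall KCl balance (none leaves overhead): KCl in fresh feed = KCl in product, i.e. 1443×0.111 = (1−0.543)·W·0.315.
W = 160.17/(0.315×0.457) = 1112.7 kg/min.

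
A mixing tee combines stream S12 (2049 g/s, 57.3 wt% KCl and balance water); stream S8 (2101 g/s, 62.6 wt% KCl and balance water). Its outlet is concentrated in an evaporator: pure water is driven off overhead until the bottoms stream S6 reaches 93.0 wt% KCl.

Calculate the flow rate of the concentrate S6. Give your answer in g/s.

2677 g/s

KCl entering = 2049×0.573 + 2101×0.626 = 2489.3 g/s.
All KCl reports to S6, so S6 = 2489.3/0.930 = 2676.7 g/s.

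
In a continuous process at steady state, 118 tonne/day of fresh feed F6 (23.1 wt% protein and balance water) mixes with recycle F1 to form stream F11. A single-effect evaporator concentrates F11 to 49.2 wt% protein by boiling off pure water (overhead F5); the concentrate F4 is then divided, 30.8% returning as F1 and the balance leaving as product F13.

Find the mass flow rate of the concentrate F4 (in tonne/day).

80.06 tonne/day

Overall protein balance (none leaves overhead): protein in fresh feed = protein in product, i.e. 118×0.231 = (1−0.308)·F4·0.492.
F4 = 27.258/(0.492×0.692) = 80.061 tonne/day.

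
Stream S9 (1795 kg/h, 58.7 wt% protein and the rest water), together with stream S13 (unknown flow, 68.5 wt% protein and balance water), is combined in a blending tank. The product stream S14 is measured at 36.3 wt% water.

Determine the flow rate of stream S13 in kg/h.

1870 kg/h

Let S13 be the unknown flow. Total out = 1795 + S13.
water balance: 741.33 + 0.315·S13 = 0.363·(1795 + S13)
(0.315 − 0.363)·S13 = 0.363×1795 − 741.33 = -89.75
S13 = -89.75 / -0.048 = 1869.8 kg/h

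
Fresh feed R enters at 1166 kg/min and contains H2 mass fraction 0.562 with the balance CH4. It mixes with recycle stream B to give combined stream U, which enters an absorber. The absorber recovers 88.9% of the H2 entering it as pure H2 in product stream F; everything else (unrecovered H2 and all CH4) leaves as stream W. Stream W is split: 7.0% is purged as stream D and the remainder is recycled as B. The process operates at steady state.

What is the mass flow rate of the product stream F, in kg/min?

649.6 kg/min

H2 in U: m_A = 1166×0.562 + (1−0.070)·(1−0.889)·m_A, so m_A = 655.29/0.8968 = 730.72 kg/min.
Product F = 0.889×730.72 = 649.61 kg/min.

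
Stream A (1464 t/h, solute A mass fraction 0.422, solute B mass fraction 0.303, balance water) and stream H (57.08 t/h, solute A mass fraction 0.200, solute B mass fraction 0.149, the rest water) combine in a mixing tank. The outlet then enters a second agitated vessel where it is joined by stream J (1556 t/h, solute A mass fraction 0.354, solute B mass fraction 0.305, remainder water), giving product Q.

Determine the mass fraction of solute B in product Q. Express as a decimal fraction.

Overall, product flow = 3077.1 t/h.
solute B in = 1464×0.303 + 57.08×0.149 + 1556×0.305 = 926.68 t/h.
solute B fraction in Q = 0.301.

0.301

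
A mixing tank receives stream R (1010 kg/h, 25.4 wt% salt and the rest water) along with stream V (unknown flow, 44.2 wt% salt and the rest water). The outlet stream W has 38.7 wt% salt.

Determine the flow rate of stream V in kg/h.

Let V be the unknown flow. Total out = 1010 + V.
salt balance: 256.54 + 0.442·V = 0.387·(1010 + V)
(0.442 − 0.387)·V = 0.387×1010 − 256.54 = 134.33
V = 134.33 / 0.055 = 2442.4 kg/h

2442 kg/h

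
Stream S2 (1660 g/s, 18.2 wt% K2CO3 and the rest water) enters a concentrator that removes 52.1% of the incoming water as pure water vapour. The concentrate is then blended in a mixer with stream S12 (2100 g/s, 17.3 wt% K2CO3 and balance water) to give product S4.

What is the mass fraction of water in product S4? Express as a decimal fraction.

0.782

Vapour removed = 0.521×0.818×1660 = 707.46 g/s; concentrate = 952.54 g/s.
water reaching the mixer = 650.42 (from concentrate) + 2100×0.827 = 2387.1 g/s.
Product flow = 952.54 + 2100 = 3052.5 g/s; water fraction = 0.782.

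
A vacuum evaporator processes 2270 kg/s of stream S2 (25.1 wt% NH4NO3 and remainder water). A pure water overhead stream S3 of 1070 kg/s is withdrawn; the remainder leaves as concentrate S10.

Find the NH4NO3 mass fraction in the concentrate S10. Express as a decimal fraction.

0.475

NH4NO3 is not removed: 2270×0.251 = 569.77 kg/s of NH4NO3 enters S10.
Concentrate = 2270 − 1070 = 1200 kg/s.
Mass fraction = 569.77/1200 = 0.475.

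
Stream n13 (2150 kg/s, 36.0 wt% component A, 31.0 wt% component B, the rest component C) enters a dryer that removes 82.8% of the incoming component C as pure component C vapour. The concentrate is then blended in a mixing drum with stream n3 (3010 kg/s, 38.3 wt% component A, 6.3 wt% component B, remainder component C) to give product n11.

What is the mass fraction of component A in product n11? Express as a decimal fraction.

0.421

Vapour removed = 0.828×0.330×2150 = 587.47 kg/s; concentrate = 1562.5 kg/s.
component A reaching the mixer = 774 (from concentrate) + 3010×0.383 = 1926.8 kg/s.
Product flow = 1562.5 + 3010 = 4572.5 kg/s; component A fraction = 0.421.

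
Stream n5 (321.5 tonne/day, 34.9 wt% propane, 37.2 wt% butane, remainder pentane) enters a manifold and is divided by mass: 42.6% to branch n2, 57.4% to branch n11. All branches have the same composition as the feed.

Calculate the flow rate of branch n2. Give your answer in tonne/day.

Branch n2 flow = 0.426×321.5 = 136.96 tonne/day.

137 tonne/day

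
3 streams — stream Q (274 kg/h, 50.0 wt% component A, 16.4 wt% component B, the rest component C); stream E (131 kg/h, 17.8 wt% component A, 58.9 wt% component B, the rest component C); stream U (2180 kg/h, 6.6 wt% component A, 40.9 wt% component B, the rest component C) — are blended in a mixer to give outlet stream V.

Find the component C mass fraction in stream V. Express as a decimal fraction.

0.490

Total flow out = 274 + 131 + 2180 = 2585 kg/h.
component C in = 274×0.336 + 131×0.233 + 2180×0.525 = 1267.1 kg/h.
component C mass fraction in V = 1267.1/2585 = 0.490.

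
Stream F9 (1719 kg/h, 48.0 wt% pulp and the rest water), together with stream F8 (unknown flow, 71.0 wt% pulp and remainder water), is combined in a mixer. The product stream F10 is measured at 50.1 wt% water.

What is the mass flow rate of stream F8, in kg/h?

Let F8 be the unknown flow. Total out = 1719 + F8.
water balance: 893.88 + 0.290·F8 = 0.501·(1719 + F8)
(0.290 − 0.501)·F8 = 0.501×1719 − 893.88 = -32.661
F8 = -32.661 / -0.211 = 154.79 kg/h

154.8 kg/h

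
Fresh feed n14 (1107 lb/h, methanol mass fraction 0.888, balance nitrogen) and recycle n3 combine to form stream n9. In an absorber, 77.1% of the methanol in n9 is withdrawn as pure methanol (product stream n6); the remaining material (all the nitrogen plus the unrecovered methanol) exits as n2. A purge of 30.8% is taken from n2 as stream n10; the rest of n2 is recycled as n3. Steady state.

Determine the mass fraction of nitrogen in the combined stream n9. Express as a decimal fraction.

nitrogen enters only via n14 and leaves only via the purge: 1107×0.112 = 0.308×(nitrogen in n2), and the absorber passes all nitrogen, so nitrogen in n9 = nitrogen in n2 = 402.55 lb/h.
methanol in n9: m_A = 1107×0.888 + (1−0.308)·(1−0.771)·m_A, so m_A = 983.02/0.8415 = 1168.1 lb/h.
n9 = 1168.1 + 402.55 = 1570.7 lb/h.
nitrogen fraction in n9 = 402.55/1570.7 = 0.256.

0.256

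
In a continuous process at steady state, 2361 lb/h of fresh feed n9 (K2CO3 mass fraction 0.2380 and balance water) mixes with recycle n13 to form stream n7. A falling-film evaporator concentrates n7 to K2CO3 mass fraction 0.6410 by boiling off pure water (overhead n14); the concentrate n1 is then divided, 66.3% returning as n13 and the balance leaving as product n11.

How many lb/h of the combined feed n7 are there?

4086 lb/h

Overall K2CO3 balance (none leaves overhead): K2CO3 in fresh feed = K2CO3 in product, i.e. 2361×0.238 = (1−0.663)·n1·0.641.
n1 = 561.92/(0.641×0.337) = 2601.3 lb/h.
Recycle n13 = 0.663×2601.3 = 1724.6 lb/h.
Combined feed n7 = 2361 + 1724.6 = 4085.6 lb/h.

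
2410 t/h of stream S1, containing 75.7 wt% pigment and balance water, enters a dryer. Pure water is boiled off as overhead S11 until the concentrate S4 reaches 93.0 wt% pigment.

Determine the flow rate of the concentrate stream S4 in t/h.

1962 t/h

pigment is conserved: 2410×0.757 = 1824.4 t/h all reports to the concentrate.
Concentrate = 1824.4/(target fraction) = 1961.7 t/h.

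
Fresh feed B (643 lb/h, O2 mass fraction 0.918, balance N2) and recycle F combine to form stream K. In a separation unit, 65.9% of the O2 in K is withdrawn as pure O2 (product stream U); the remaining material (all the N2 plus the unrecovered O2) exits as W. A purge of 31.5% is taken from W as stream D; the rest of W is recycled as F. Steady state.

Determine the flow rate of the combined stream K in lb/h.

937.6 lb/h

N2 enters only via B and leaves only via the purge: 643×0.082 = 0.315×(N2 in W), and the separation unit passes all N2, so N2 in K = N2 in W = 167.38 lb/h.
O2 in K: m_A = 643×0.918 + (1−0.315)·(1−0.659)·m_A, so m_A = 590.27/0.7664 = 770.18 lb/h.
K = 770.18 + 167.38 = 937.56 lb/h.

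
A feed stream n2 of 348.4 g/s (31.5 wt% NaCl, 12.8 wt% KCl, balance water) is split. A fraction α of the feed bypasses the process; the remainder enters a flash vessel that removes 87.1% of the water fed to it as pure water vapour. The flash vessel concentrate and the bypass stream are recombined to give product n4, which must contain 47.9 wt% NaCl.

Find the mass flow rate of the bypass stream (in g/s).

All 348.4×0.315 = 109.75 g/s of NaCl reaches n4, so n4 = 109.75/0.479 = 229.11 g/s and vapour = 119.29 g/s.
The evaporator receives (1−α)·348.4 of feed at 0.557 water and removes 0.871 of that water:
0.871×0.557×(1−α)×348.4 = 119.29
(1−α) = 119.29/169.03 = 0.7057;  α = 0.2943.
Bypass flow = 0.2943×348.4 = 102.53 g/s.

102.5 g/s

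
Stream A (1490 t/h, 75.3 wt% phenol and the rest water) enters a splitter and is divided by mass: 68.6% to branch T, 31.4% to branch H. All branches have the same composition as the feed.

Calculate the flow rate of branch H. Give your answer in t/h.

Branch H flow = 0.314×1490 = 467.86 t/h.

467.9 t/h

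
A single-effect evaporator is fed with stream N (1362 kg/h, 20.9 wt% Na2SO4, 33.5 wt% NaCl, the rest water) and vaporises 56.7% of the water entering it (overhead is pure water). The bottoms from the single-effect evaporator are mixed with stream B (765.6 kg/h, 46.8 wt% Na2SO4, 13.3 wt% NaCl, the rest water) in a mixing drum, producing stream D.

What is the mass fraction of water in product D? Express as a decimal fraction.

Vapour removed = 0.567×0.456×1362 = 352.15 kg/h; concentrate = 1009.9 kg/h.
water reaching the mixer = 268.92 (from concentrate) + 765.6×0.399 = 574.4 kg/h.
Product flow = 1009.9 + 765.6 = 1775.5 kg/h; water fraction = 0.324.

0.324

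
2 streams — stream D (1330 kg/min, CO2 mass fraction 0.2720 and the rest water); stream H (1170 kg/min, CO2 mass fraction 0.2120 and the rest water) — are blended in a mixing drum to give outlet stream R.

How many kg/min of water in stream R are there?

1890 kg/min

water out = water in = 1330×0.728 + 1170×0.788 = 1890.2 kg/min.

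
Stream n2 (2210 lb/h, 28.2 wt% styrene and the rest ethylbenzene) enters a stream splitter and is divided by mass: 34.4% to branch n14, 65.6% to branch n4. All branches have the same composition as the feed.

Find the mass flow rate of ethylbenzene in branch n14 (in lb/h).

545.9 lb/h

Branch n14 total = 0.344×2210 = 760.24 lb/h.
ethylbenzene in n14 = 0.718×760.24 = 545.85 lb/h.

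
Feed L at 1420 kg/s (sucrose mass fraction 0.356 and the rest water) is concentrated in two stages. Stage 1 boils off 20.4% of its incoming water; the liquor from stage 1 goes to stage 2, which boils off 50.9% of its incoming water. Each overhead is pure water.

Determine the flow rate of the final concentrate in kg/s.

862.9 kg/s

water in feed = 1420×0.644 = 914.48 kg/s.
After stage 1: water left = (1−0.204)×914.48 = 727.93; stream total = 1233.4 kg/s.
After stage 2: water left = (1−0.509)×727.93 = 357.41; final concentrate = 862.93 kg/s.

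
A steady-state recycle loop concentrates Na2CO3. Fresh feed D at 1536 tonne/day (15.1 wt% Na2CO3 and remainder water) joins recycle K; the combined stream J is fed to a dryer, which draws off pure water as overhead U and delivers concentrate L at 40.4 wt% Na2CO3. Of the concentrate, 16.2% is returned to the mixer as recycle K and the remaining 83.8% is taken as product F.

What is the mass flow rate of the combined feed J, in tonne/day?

Overall Na2CO3 balance (none leaves overhead): Na2CO3 in fresh feed = Na2CO3 in product, i.e. 1536×0.151 = (1−0.162)·L·0.404.
L = 231.94/(0.404×0.838) = 685.08 tonne/day.
Recycle K = 0.162×685.08 = 110.98 tonne/day.
Combined feed J = 1536 + 110.98 = 1647 tonne/day.

1647 tonne/day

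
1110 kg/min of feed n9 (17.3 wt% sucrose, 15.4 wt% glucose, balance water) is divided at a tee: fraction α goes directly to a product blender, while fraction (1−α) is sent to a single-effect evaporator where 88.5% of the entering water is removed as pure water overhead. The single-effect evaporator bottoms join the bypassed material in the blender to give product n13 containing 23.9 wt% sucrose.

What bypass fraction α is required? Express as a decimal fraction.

0.536

All 1110×0.173 = 192.03 kg/min of sucrose reaches n13, so n13 = 192.03/0.239 = 803.47 kg/min and vapour = 306.53 kg/min.
The evaporator receives (1−α)·1110 of feed at 0.673 water and removes 0.885 of that water:
0.885×0.673×(1−α)×1110 = 306.53
(1−α) = 306.53/661.12 = 0.4636;  α = 0.5364.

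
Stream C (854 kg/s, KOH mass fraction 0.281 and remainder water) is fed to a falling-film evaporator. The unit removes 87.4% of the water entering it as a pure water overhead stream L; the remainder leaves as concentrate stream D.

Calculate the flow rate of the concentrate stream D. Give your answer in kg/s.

317.3 kg/s

water entering = 854×0.719 = 614.03 kg/s; overhead removed = 0.874×614.03 = 536.66 kg/s.
Concentrate = 854 − 536.66 = 317.34 kg/s.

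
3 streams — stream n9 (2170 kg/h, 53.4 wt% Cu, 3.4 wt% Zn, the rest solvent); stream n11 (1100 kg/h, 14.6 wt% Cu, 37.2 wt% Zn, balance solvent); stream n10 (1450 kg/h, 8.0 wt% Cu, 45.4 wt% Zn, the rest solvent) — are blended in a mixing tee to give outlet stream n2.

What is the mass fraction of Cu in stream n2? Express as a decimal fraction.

Total flow out = 2170 + 1100 + 1450 = 4720 kg/h.
Cu in = 2170×0.534 + 1100×0.146 + 1450×0.080 = 1435.4 kg/h.
Cu mass fraction in n2 = 1435.4/4720 = 0.304.

0.304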